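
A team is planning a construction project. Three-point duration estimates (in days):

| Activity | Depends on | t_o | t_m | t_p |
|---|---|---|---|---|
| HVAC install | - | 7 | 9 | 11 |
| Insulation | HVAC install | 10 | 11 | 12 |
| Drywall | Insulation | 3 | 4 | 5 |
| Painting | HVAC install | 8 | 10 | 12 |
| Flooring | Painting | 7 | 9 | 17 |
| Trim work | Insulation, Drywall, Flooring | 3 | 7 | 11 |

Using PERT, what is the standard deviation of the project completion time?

te_HVAC install = (7 + 4·9 + 11)/6 = 54/6 = 9; σ²_HVAC install = ((11−7)/6)² = 0.444
te_Insulation = (10 + 4·11 + 12)/6 = 66/6 = 11; σ²_Insulation = ((12−10)/6)² = 0.111
te_Drywall = (3 + 4·4 + 5)/6 = 24/6 = 4; σ²_Drywall = ((5−3)/6)² = 0.111
te_Painting = (8 + 4·10 + 12)/6 = 60/6 = 10; σ²_Painting = ((12−8)/6)² = 0.444
te_Flooring = (7 + 4·9 + 17)/6 = 60/6 = 10; σ²_Flooring = ((17−7)/6)² = 2.778
te_Trim work = (3 + 4·7 + 11)/6 = 42/6 = 7; σ²_Trim work = ((11−3)/6)² = 1.778

Forward pass:
ES_HVAC install = 0; EF_HVAC install = 9
ES_Insulation = 9; EF_Insulation = 9+11 = 20
ES_Drywall = 20; EF_Drywall = 20+4 = 24
ES_Painting = 9; EF_Painting = 9+10 = 19
ES_Flooring = 19; EF_Flooring = 19+10 = 29
ES_Trim work = max(EF_Insulation=20, EF_Drywall=24, EF_Flooring=29) = 29; EF_Trim work = 29+7 = 36
Expected project duration μ = 36 days. Critical path: HVAC install → Painting → Flooring → Trim work.

Variance along critical path = 0.444 + 0.444 + 2.778 + 1.778 = 5.444
σ = √5.444 = 2.333 days

2.33 days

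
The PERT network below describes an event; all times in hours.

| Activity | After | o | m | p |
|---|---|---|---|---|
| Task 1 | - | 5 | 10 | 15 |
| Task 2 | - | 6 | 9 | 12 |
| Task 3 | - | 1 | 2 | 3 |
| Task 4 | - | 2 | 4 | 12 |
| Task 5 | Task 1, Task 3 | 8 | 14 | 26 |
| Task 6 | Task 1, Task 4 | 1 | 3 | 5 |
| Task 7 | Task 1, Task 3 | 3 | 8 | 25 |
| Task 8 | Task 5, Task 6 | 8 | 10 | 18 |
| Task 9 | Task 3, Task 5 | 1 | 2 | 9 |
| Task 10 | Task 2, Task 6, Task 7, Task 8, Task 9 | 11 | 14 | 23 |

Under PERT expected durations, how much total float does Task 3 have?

te_Task 1 = (5 + 4·10 + 15)/6 = 60/6 = 10
te_Task 2 = (6 + 4·9 + 12)/6 = 54/6 = 9
te_Task 3 = (1 + 4·2 + 3)/6 = 12/6 = 2
te_Task 4 = (2 + 4·4 + 12)/6 = 30/6 = 5
te_Task 5 = (8 + 4·14 + 26)/6 = 90/6 = 15
te_Task 6 = (1 + 4·3 + 5)/6 = 18/6 = 3
te_Task 7 = (3 + 4·8 + 25)/6 = 60/6 = 10
te_Task 8 = (8 + 4·10 + 18)/6 = 66/6 = 11
te_Task 9 = (1 + 4·2 + 9)/6 = 18/6 = 3
te_Task 10 = (11 + 4·14 + 23)/6 = 90/6 = 15

Forward pass:
ES_Task 1 = 0; EF_Task 1 = 10
ES_Task 2 = 0; EF_Task 2 = 9
ES_Task 3 = 0; EF_Task 3 = 2
ES_Task 4 = 0; EF_Task 4 = 5
ES_Task 5 = max(EF_Task 1=10, EF_Task 3=2) = 10; EF_Task 5 = 10+15 = 25
ES_Task 6 = max(EF_Task 1=10, EF_Task 4=5) = 10; EF_Task 6 = 10+3 = 13
ES_Task 7 = max(EF_Task 1=10, EF_Task 3=2) = 10; EF_Task 7 = 10+10 = 20
ES_Task 8 = max(EF_Task 5=25, EF_Task 6=13) = 25; EF_Task 8 = 25+11 = 36
ES_Task 9 = max(EF_Task 3=2, EF_Task 5=25) = 25; EF_Task 9 = 25+3 = 28
ES_Task 10 = max(EF_Task 2=9, EF_Task 6=13, EF_Task 7=20, EF_Task 8=36, EF_Task 9=28) = 36; EF_Task 10 = 36+15 = 51
Expected project duration μ = 51 hours. Critical path: Task 1 → Task 5 → Task 8 → Task 10.

Backward pass:
LF_Task 10 = 51; LS_Task 10 = 51−15 = 36
LF_Task 9 = LS_Task 10 = 36; LS_Task 9 = 36−3 = 33
LF_Task 8 = LS_Task 10 = 36; LS_Task 8 = 36−11 = 25
LF_Task 7 = LS_Task 10 = 36; LS_Task 7 = 36−10 = 26
LF_Task 6 = min(LS_Task 8=25, LS_Task 10=36) = 25; LS_Task 6 = 25−3 = 22
LF_Task 5 = min(LS_Task 8=25, LS_Task 9=33) = 25; LS_Task 5 = 25−15 = 10
LF_Task 4 = LS_Task 6 = 22; LS_Task 4 = 22−5 = 17
LF_Task 3 = min(LS_Task 5=10, LS_Task 7=26, LS_Task 9=33) = 10; LS_Task 3 = 10−2 = 8
LF_Task 2 = LS_Task 10 = 36; LS_Task 2 = 36−9 = 27
LF_Task 1 = min(LS_Task 5=10, LS_Task 6=22, LS_Task 7=26) = 10; LS_Task 1 = 10−10 = 0
Slack_Task 3 = LS_Task 3 − ES_Task 3 = 8 − 0 = 8

8 hours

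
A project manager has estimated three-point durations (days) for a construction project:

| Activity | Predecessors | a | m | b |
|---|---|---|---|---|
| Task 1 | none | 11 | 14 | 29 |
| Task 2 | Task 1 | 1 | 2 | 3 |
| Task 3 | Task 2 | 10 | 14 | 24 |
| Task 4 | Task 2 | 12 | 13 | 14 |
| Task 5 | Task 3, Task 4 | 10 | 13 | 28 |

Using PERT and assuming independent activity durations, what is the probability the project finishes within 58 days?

te_Task 1 = (11 + 4·14 + 29)/6 = 96/6 = 16; σ²_Task 1 = ((29−11)/6)² = 9.000
te_Task 2 = (1 + 4·2 + 3)/6 = 12/6 = 2; σ²_Task 2 = ((3−1)/6)² = 0.111
te_Task 3 = (10 + 4·14 + 24)/6 = 90/6 = 15; σ²_Task 3 = ((24−10)/6)² = 5.444
te_Task 4 = (12 + 4·13 + 14)/6 = 78/6 = 13; σ²_Task 4 = ((14−12)/6)² = 0.111
te_Task 5 = (10 + 4·13 + 28)/6 = 90/6 = 15; σ²_Task 5 = ((28−10)/6)² = 9.000

Forward pass:
ES_Task 1 = 0; EF_Task 1 = 16
ES_Task 2 = 16; EF_Task 2 = 16+2 = 18
ES_Task 3 = 18; EF_Task 3 = 18+15 = 33
ES_Task 4 = 18; EF_Task 4 = 18+13 = 31
ES_Task 5 = max(EF_Task 3=33, EF_Task 4=31) = 33; EF_Task 5 = 33+15 = 48
Expected project duration μ = 48 days. Critical path: Task 1 → Task 2 → Task 3 → Task 5.

Variance along critical path = 9.000 + 0.111 + 5.444 + 9.000 = 23.556; σ = √23.556 = 4.853 days.
Z = (58 − 48) / 4.853 = 2.060
P(T ≤ 58) = Φ(2.060) ≈ 0.980

0.980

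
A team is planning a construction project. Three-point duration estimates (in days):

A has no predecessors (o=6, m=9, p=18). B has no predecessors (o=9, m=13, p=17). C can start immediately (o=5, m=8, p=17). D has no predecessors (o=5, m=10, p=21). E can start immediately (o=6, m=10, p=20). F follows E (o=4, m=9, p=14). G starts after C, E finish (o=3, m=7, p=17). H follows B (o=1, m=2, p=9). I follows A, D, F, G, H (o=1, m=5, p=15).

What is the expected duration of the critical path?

te_A = (6 + 4·9 + 18)/6 = 60/6 = 10
te_B = (9 + 4·13 + 17)/6 = 78/6 = 13
te_C = (5 + 4·8 + 17)/6 = 54/6 = 9
te_D = (5 + 4·10 + 21)/6 = 66/6 = 11
te_E = (6 + 4·10 + 20)/6 = 66/6 = 11
te_F = (4 + 4·9 + 14)/6 = 54/6 = 9
te_G = (3 + 4·7 + 17)/6 = 48/6 = 8
te_H = (1 + 4·2 + 9)/6 = 18/6 = 3
te_I = (1 + 4·5 + 15)/6 = 36/6 = 6

Forward pass:
ES_A = 0; EF_A = 10
ES_B = 0; EF_B = 13
ES_C = 0; EF_C = 9
ES_D = 0; EF_D = 11
ES_E = 0; EF_E = 11
ES_F = 11; EF_F = 11+9 = 20
ES_G = max(EF_C=9, EF_E=11) = 11; EF_G = 11+8 = 19
ES_H = 13; EF_H = 13+3 = 16
ES_I = max(EF_A=10, EF_D=11, EF_F=20, EF_G=19, EF_H=16) = 20; EF_I = 20+6 = 26
Expected project duration μ = 26 days. Critical path: E → F → I.

26 days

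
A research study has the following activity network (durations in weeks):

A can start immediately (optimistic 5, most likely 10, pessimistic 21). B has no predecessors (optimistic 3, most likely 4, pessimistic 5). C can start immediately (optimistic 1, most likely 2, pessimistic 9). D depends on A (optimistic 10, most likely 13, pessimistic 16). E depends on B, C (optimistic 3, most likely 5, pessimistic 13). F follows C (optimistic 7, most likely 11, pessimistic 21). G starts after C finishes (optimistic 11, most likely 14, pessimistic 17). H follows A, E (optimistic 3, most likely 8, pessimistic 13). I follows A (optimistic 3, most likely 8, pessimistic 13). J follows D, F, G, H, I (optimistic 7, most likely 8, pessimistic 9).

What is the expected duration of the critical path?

te_A = (5 + 4·10 + 21)/6 = 66/6 = 11
te_B = (3 + 4·4 + 5)/6 = 24/6 = 4
te_C = (1 + 4·2 + 9)/6 = 18/6 = 3
te_D = (10 + 4·13 + 16)/6 = 78/6 = 13
te_E = (3 + 4·5 + 13)/6 = 36/6 = 6
te_F = (7 + 4·11 + 21)/6 = 72/6 = 12
te_G = (11 + 4·14 + 17)/6 = 84/6 = 14
te_H = (3 + 4·8 + 13)/6 = 48/6 = 8
te_I = (3 + 4·8 + 13)/6 = 48/6 = 8
te_J = (7 + 4·8 + 9)/6 = 48/6 = 8

Forward pass:
ES_A = 0; EF_A = 11
ES_B = 0; EF_B = 4
ES_C = 0; EF_C = 3
ES_D = 11; EF_D = 11+13 = 24
ES_E = max(EF_B=4, EF_C=3) = 4; EF_E = 4+6 = 10
ES_F = 3; EF_F = 3+12 = 15
ES_G = 3; EF_G = 3+14 = 17
ES_H = max(EF_A=11, EF_E=10) = 11; EF_H = 11+8 = 19
ES_I = 11; EF_I = 11+8 = 19
ES_J = max(EF_D=24, EF_F=15, EF_G=17, EF_H=19, EF_I=19) = 24; EF_J = 24+8 = 32
Expected project duration μ = 32 weeks. Critical path: A → D → J.

32 weeks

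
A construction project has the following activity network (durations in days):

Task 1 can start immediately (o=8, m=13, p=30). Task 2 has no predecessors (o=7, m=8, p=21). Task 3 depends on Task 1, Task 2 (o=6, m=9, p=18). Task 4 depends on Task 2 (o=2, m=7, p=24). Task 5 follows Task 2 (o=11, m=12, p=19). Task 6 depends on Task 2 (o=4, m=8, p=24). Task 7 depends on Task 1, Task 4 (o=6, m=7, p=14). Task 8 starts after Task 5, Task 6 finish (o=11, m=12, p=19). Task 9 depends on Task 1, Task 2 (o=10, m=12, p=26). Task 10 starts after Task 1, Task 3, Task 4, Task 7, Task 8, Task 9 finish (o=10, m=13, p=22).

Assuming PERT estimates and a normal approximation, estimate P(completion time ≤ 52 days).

te_Task 1 = (8 + 4·13 + 30)/6 = 90/6 = 15; σ²_Task 1 = ((30−8)/6)² = 13.444
te_Task 2 = (7 + 4·8 + 21)/6 = 60/6 = 10; σ²_Task 2 = ((21−7)/6)² = 5.444
te_Task 3 = (6 + 4·9 + 18)/6 = 60/6 = 10; σ²_Task 3 = ((18−6)/6)² = 4.000
te_Task 4 = (2 + 4·7 + 24)/6 = 54/6 = 9; σ²_Task 4 = ((24−2)/6)² = 13.444
te_Task 5 = (11 + 4·12 + 19)/6 = 78/6 = 13; σ²_Task 5 = ((19−11)/6)² = 1.778
te_Task 6 = (4 + 4·8 + 24)/6 = 60/6 = 10; σ²_Task 6 = ((24−4)/6)² = 11.111
te_Task 7 = (6 + 4·7 + 14)/6 = 48/6 = 8; σ²_Task 7 = ((14−6)/6)² = 1.778
te_Task 8 = (11 + 4·12 + 19)/6 = 78/6 = 13; σ²_Task 8 = ((19−11)/6)² = 1.778
te_Task 9 = (10 + 4·12 + 26)/6 = 84/6 = 14; σ²_Task 9 = ((26−10)/6)² = 7.111
te_Task 10 = (10 + 4·13 + 22)/6 = 84/6 = 14; σ²_Task 10 = ((22−10)/6)² = 4.000

Forward pass:
ES_Task 1 = 0; EF_Task 1 = 15
ES_Task 2 = 0; EF_Task 2 = 10
ES_Task 3 = max(EF_Task 1=15, EF_Task 2=10) = 15; EF_Task 3 = 15+10 = 25
ES_Task 4 = 10; EF_Task 4 = 10+9 = 19
ES_Task 5 = 10; EF_Task 5 = 10+13 = 23
ES_Task 6 = 10; EF_Task 6 = 10+10 = 20
ES_Task 7 = max(EF_Task 1=15, EF_Task 4=19) = 19; EF_Task 7 = 19+8 = 27
ES_Task 8 = max(EF_Task 5=23, EF_Task 6=20) = 23; EF_Task 8 = 23+13 = 36
ES_Task 9 = max(EF_Task 1=15, EF_Task 2=10) = 15; EF_Task 9 = 15+14 = 29
ES_Task 10 = max(EF_Task 1=15, EF_Task 3=25, EF_Task 4=19, EF_Task 7=27, EF_Task 8=36, EF_Task 9=29) = 36; EF_Task 10 = 36+14 = 50
Expected project duration μ = 50 days. Critical path: Task 2 → Task 5 → Task 8 → Task 10.

Variance along critical path = 5.444 + 1.778 + 1.778 + 4.000 = 13.000; σ = √13.000 = 3.606 days.
Z = (52 − 50) / 3.606 = 0.555
P(T ≤ 52) = Φ(0.555) ≈ 0.710

0.710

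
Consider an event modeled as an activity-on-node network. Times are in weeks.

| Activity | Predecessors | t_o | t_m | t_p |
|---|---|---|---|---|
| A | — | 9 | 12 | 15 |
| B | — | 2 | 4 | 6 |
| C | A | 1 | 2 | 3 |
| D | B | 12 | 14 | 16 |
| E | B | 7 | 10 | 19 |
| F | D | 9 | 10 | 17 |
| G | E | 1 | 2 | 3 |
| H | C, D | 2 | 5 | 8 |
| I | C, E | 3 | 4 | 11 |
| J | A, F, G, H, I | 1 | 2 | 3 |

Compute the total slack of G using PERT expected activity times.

12 weeks

te_A = (9 + 4·12 + 15)/6 = 72/6 = 12
te_B = (2 + 4·4 + 6)/6 = 24/6 = 4
te_C = (1 + 4·2 + 3)/6 = 12/6 = 2
te_D = (12 + 4·14 + 16)/6 = 84/6 = 14
te_E = (7 + 4·10 + 19)/6 = 66/6 = 11
te_F = (9 + 4·10 + 17)/6 = 66/6 = 11
te_G = (1 + 4·2 + 3)/6 = 12/6 = 2
te_H = (2 + 4·5 + 8)/6 = 30/6 = 5
te_I = (3 + 4·4 + 11)/6 = 30/6 = 5
te_J = (1 + 4·2 + 3)/6 = 12/6 = 2

Forward pass:
ES_A = 0; EF_A = 12
ES_B = 0; EF_B = 4
ES_C = 12; EF_C = 12+2 = 14
ES_D = 4; EF_D = 4+14 = 18
ES_E = 4; EF_E = 4+11 = 15
ES_F = 18; EF_F = 18+11 = 29
ES_G = 15; EF_G = 15+2 = 17
ES_H = max(EF_C=14, EF_D=18) = 18; EF_H = 18+5 = 23
ES_I = max(EF_C=14, EF_E=15) = 15; EF_I = 15+5 = 20
ES_J = max(EF_A=12, EF_F=29, EF_G=17, EF_H=23, EF_I=20) = 29; EF_J = 29+2 = 31
Expected project duration μ = 31 weeks. Critical path: B → D → F → J.

Backward pass:
LF_J = 31; LS_J = 31−2 = 29
LF_I = LS_J = 29; LS_I = 29−5 = 24
LF_H = LS_J = 29; LS_H = 29−5 = 24
LF_G = LS_J = 29; LS_G = 29−2 = 27
LF_F = LS_J = 29; LS_F = 29−11 = 18
LF_E = min(LS_G=27, LS_I=24) = 24; LS_E = 24−11 = 13
LF_D = min(LS_F=18, LS_H=24) = 18; LS_D = 18−14 = 4
LF_C = min(LS_H=24, LS_I=24) = 24; LS_C = 24−2 = 22
LF_B = min(LS_D=4, LS_E=13) = 4; LS_B = 4−4 = 0
LF_A = min(LS_C=22, LS_J=29) = 22; LS_A = 22−12 = 10
Slack_G = LS_G − ES_G = 27 − 15 = 12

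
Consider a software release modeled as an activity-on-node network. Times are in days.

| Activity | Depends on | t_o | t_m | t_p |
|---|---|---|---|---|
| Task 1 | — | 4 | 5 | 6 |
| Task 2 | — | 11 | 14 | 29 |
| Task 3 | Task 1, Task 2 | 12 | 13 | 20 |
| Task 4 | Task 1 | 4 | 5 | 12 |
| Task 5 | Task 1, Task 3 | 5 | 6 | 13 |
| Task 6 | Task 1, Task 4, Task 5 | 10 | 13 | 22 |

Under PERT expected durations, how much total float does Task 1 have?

11 days

te_Task 1 = (4 + 4·5 + 6)/6 = 30/6 = 5
te_Task 2 = (11 + 4·14 + 29)/6 = 96/6 = 16
te_Task 3 = (12 + 4·13 + 20)/6 = 84/6 = 14
te_Task 4 = (4 + 4·5 + 12)/6 = 36/6 = 6
te_Task 5 = (5 + 4·6 + 13)/6 = 42/6 = 7
te_Task 6 = (10 + 4·13 + 22)/6 = 84/6 = 14

Forward pass:
ES_Task 1 = 0; EF_Task 1 = 5
ES_Task 2 = 0; EF_Task 2 = 16
ES_Task 3 = max(EF_Task 1=5, EF_Task 2=16) = 16; EF_Task 3 = 16+14 = 30
ES_Task 4 = 5; EF_Task 4 = 5+6 = 11
ES_Task 5 = max(EF_Task 1=5, EF_Task 3=30) = 30; EF_Task 5 = 30+7 = 37
ES_Task 6 = max(EF_Task 1=5, EF_Task 4=11, EF_Task 5=37) = 37; EF_Task 6 = 37+14 = 51
Expected project duration μ = 51 days. Critical path: Task 2 → Task 3 → Task 5 → Task 6.

Backward pass:
LF_Task 6 = 51; LS_Task 6 = 51−14 = 37
LF_Task 5 = LS_Task 6 = 37; LS_Task 5 = 37−7 = 30
LF_Task 4 = LS_Task 6 = 37; LS_Task 4 = 37−6 = 31
LF_Task 3 = LS_Task 5 = 30; LS_Task 3 = 30−14 = 16
LF_Task 2 = LS_Task 3 = 16; LS_Task 2 = 16−16 = 0
LF_Task 1 = min(LS_Task 3=16, LS_Task 4=31, LS_Task 5=30, LS_Task 6=37) = 16; LS_Task 1 = 16−5 = 11
Slack_Task 1 = LS_Task 1 − ES_Task 1 = 11 − 0 = 11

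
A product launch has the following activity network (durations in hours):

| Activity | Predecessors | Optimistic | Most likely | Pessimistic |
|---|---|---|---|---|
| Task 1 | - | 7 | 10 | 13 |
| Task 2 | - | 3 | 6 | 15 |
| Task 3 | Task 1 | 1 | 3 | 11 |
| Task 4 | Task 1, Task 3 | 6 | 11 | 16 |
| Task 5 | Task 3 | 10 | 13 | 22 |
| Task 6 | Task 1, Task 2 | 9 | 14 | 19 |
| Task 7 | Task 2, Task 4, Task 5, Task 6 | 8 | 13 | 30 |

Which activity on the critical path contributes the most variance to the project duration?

Task 7

te_Task 1 = (7 + 4·10 + 13)/6 = 60/6 = 10; σ²_Task 1 = ((13−7)/6)² = 1.000
te_Task 2 = (3 + 4·6 + 15)/6 = 42/6 = 7; σ²_Task 2 = ((15−3)/6)² = 4.000
te_Task 3 = (1 + 4·3 + 11)/6 = 24/6 = 4; σ²_Task 3 = ((11−1)/6)² = 2.778
te_Task 4 = (6 + 4·11 + 16)/6 = 66/6 = 11; σ²_Task 4 = ((16−6)/6)² = 2.778
te_Task 5 = (10 + 4·13 + 22)/6 = 84/6 = 14; σ²_Task 5 = ((22−10)/6)² = 4.000
te_Task 6 = (9 + 4·14 + 19)/6 = 84/6 = 14; σ²_Task 6 = ((19−9)/6)² = 2.778
te_Task 7 = (8 + 4·13 + 30)/6 = 90/6 = 15; σ²_Task 7 = ((30−8)/6)² = 13.444

Forward pass:
ES_Task 1 = 0; EF_Task 1 = 10
ES_Task 2 = 0; EF_Task 2 = 7
ES_Task 3 = 10; EF_Task 3 = 10+4 = 14
ES_Task 4 = max(EF_Task 1=10, EF_Task 3=14) = 14; EF_Task 4 = 14+11 = 25
ES_Task 5 = 14; EF_Task 5 = 14+14 = 28
ES_Task 6 = max(EF_Task 1=10, EF_Task 2=7) = 10; EF_Task 6 = 10+14 = 24
ES_Task 7 = max(EF_Task 2=7, EF_Task 4=25, EF_Task 5=28, EF_Task 6=24) = 28; EF_Task 7 = 28+15 = 43
Expected project duration μ = 43 hours. Critical path: Task 1 → Task 3 → Task 5 → Task 7.

Variances on critical path: σ²_Task 1=1.000, σ²_Task 3=2.778, σ²_Task 5=4.000, σ²_Task 7=13.444.
Largest is σ²_Task 7 = 13.444.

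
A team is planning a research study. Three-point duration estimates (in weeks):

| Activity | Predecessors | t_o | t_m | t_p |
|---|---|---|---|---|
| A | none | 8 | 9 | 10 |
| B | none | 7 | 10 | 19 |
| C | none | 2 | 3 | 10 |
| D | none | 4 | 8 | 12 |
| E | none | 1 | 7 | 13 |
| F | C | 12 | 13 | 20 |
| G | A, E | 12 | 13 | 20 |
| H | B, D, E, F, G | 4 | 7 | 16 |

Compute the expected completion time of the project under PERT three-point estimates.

te_A = (8 + 4·9 + 10)/6 = 54/6 = 9
te_B = (7 + 4·10 + 19)/6 = 66/6 = 11
te_C = (2 + 4·3 + 10)/6 = 24/6 = 4
te_D = (4 + 4·8 + 12)/6 = 48/6 = 8
te_E = (1 + 4·7 + 13)/6 = 42/6 = 7
te_F = (12 + 4·13 + 20)/6 = 84/6 = 14
te_G = (12 + 4·13 + 20)/6 = 84/6 = 14
te_H = (4 + 4·7 + 16)/6 = 48/6 = 8

Forward pass:
ES_A = 0; EF_A = 9
ES_B = 0; EF_B = 11
ES_C = 0; EF_C = 4
ES_D = 0; EF_D = 8
ES_E = 0; EF_E = 7
ES_F = 4; EF_F = 4+14 = 18
ES_G = max(EF_A=9, EF_E=7) = 9; EF_G = 9+14 = 23
ES_H = max(EF_B=11, EF_D=8, EF_E=7, EF_F=18, EF_G=23) = 23; EF_H = 23+8 = 31
Expected project duration μ = 31 weeks. Critical path: A → G → H.

31 weeks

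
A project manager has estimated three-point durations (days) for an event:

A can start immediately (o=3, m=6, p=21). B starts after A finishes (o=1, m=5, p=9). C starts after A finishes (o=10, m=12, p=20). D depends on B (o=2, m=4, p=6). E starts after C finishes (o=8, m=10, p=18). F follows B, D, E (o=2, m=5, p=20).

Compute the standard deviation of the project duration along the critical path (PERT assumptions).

4.85 days

te_A = (3 + 4·6 + 21)/6 = 48/6 = 8; σ²_A = ((21−3)/6)² = 9.000
te_B = (1 + 4·5 + 9)/6 = 30/6 = 5; σ²_B = ((9−1)/6)² = 1.778
te_C = (10 + 4·12 + 20)/6 = 78/6 = 13; σ²_C = ((20−10)/6)² = 2.778
te_D = (2 + 4·4 + 6)/6 = 24/6 = 4; σ²_D = ((6−2)/6)² = 0.444
te_E = (8 + 4·10 + 18)/6 = 66/6 = 11; σ²_E = ((18−8)/6)² = 2.778
te_F = (2 + 4·5 + 20)/6 = 42/6 = 7; σ²_F = ((20−2)/6)² = 9.000

Forward pass:
ES_A = 0; EF_A = 8
ES_B = 8; EF_B = 8+5 = 13
ES_C = 8; EF_C = 8+13 = 21
ES_D = 13; EF_D = 13+4 = 17
ES_E = 21; EF_E = 21+11 = 32
ES_F = max(EF_B=13, EF_D=17, EF_E=32) = 32; EF_F = 32+7 = 39
Expected project duration μ = 39 days. Critical path: A → C → E → F.

Variance along critical path = 9.000 + 2.778 + 2.778 + 9.000 = 23.556
σ = √23.556 = 4.853 days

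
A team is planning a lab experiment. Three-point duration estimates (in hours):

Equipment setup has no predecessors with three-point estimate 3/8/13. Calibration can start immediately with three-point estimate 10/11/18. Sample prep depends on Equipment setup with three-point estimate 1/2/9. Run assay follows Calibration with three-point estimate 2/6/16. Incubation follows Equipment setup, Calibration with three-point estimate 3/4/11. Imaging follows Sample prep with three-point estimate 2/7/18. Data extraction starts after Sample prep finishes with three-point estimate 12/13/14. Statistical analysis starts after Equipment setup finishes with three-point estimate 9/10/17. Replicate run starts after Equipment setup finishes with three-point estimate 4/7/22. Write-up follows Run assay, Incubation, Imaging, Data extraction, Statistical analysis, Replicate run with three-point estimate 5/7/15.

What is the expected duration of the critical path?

32 hours

te_Equipment setup = (3 + 4·8 + 13)/6 = 48/6 = 8
te_Calibration = (10 + 4·11 + 18)/6 = 72/6 = 12
te_Sample prep = (1 + 4·2 + 9)/6 = 18/6 = 3
te_Run assay = (2 + 4·6 + 16)/6 = 42/6 = 7
te_Incubation = (3 + 4·4 + 11)/6 = 30/6 = 5
te_Imaging = (2 + 4·7 + 18)/6 = 48/6 = 8
te_Data extraction = (12 + 4·13 + 14)/6 = 78/6 = 13
te_Statistical analysis = (9 + 4·10 + 17)/6 = 66/6 = 11
te_Replicate run = (4 + 4·7 + 22)/6 = 54/6 = 9
te_Write-up = (5 + 4·7 + 15)/6 = 48/6 = 8

Forward pass:
ES_Equipment setup = 0; EF_Equipment setup = 8
ES_Calibration = 0; EF_Calibration = 12
ES_Sample prep = 8; EF_Sample prep = 8+3 = 11
ES_Run assay = 12; EF_Run assay = 12+7 = 19
ES_Incubation = max(EF_Equipment setup=8, EF_Calibration=12) = 12; EF_Incubation = 12+5 = 17
ES_Imaging = 11; EF_Imaging = 11+8 = 19
ES_Data extraction = 11; EF_Data extraction = 11+13 = 24
ES_Statistical analysis = 8; EF_Statistical analysis = 8+11 = 19
ES_Replicate run = 8; EF_Replicate run = 8+9 = 17
ES_Write-up = max(EF_Run assay=19, EF_Incubation=17, EF_Imaging=19, EF_Data extraction=24, EF_Statistical analysis=19, EF_Replicate run=17) = 24; EF_Write-up = 24+8 = 32
Expected project duration μ = 32 hours. Critical path: Equipment setup → Sample prep → Data extraction → Write-up.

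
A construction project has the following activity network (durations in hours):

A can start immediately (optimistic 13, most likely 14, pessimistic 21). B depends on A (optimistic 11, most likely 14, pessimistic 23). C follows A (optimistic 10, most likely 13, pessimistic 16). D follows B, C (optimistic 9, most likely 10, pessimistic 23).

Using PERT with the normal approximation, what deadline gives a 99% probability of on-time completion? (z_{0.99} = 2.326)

49.8 hours

te_A = (13 + 4·14 + 21)/6 = 90/6 = 15; σ²_A = ((21−13)/6)² = 1.778
te_B = (11 + 4·14 + 23)/6 = 90/6 = 15; σ²_B = ((23−11)/6)² = 4.000
te_C = (10 + 4·13 + 16)/6 = 78/6 = 13; σ²_C = ((16−10)/6)² = 1.000
te_D = (9 + 4·10 + 23)/6 = 72/6 = 12; σ²_D = ((23−9)/6)² = 5.444

Forward pass:
ES_A = 0; EF_A = 15
ES_B = 15; EF_B = 15+15 = 30
ES_C = 15; EF_C = 15+13 = 28
ES_D = max(EF_B=30, EF_C=28) = 30; EF_D = 30+12 = 42
Expected project duration μ = 42 hours. Critical path: A → B → D.

Variance along critical path = 1.778 + 4.000 + 5.444 = 11.222; σ = 3.350 hours.
D = μ + z·σ = 42 + 2.326·3.350 = 49.8 hours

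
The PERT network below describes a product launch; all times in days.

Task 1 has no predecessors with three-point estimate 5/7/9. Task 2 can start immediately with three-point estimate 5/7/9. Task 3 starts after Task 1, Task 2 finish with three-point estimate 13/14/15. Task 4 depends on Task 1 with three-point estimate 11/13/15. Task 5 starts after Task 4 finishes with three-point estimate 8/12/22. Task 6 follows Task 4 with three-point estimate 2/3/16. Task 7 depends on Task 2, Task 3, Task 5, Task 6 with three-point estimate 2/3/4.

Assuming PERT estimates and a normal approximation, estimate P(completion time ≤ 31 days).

0.024

te_Task 1 = (5 + 4·7 + 9)/6 = 42/6 = 7; σ²_Task 1 = ((9−5)/6)² = 0.444
te_Task 2 = (5 + 4·7 + 9)/6 = 42/6 = 7; σ²_Task 2 = ((9−5)/6)² = 0.444
te_Task 3 = (13 + 4·14 + 15)/6 = 84/6 = 14; σ²_Task 3 = ((15−13)/6)² = 0.111
te_Task 4 = (11 + 4·13 + 15)/6 = 78/6 = 13; σ²_Task 4 = ((15−11)/6)² = 0.444
te_Task 5 = (8 + 4·12 + 22)/6 = 78/6 = 13; σ²_Task 5 = ((22−8)/6)² = 5.444
te_Task 6 = (2 + 4·3 + 16)/6 = 30/6 = 5; σ²_Task 6 = ((16−2)/6)² = 5.444
te_Task 7 = (2 + 4·3 + 4)/6 = 18/6 = 3; σ²_Task 7 = ((4−2)/6)² = 0.111

Forward pass:
ES_Task 1 = 0; EF_Task 1 = 7
ES_Task 2 = 0; EF_Task 2 = 7
ES_Task 3 = max(EF_Task 1=7, EF_Task 2=7) = 7; EF_Task 3 = 7+14 = 21
ES_Task 4 = 7; EF_Task 4 = 7+13 = 20
ES_Task 5 = 20; EF_Task 5 = 20+13 = 33
ES_Task 6 = 20; EF_Task 6 = 20+5 = 25
ES_Task 7 = max(EF_Task 2=7, EF_Task 3=21, EF_Task 5=33, EF_Task 6=25) = 33; EF_Task 7 = 33+3 = 36
Expected project duration μ = 36 days. Critical path: Task 1 → Task 4 → Task 5 → Task 7.

Variance along critical path = 0.444 + 0.444 + 5.444 + 0.111 = 6.444; σ = √6.444 = 2.539 days.
Z = (31 − 36) / 2.539 = -1.970
P(T ≤ 31) = Φ(-1.970) ≈ 0.024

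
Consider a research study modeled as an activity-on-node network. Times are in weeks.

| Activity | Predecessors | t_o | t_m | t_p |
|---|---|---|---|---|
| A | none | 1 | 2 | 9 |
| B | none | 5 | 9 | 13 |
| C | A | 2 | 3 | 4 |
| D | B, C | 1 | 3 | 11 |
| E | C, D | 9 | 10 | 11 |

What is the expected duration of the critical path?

23 weeks

te_A = (1 + 4·2 + 9)/6 = 18/6 = 3
te_B = (5 + 4·9 + 13)/6 = 54/6 = 9
te_C = (2 + 4·3 + 4)/6 = 18/6 = 3
te_D = (1 + 4·3 + 11)/6 = 24/6 = 4
te_E = (9 + 4·10 + 11)/6 = 60/6 = 10

Forward pass:
ES_A = 0; EF_A = 3
ES_B = 0; EF_B = 9
ES_C = 3; EF_C = 3+3 = 6
ES_D = max(EF_B=9, EF_C=6) = 9; EF_D = 9+4 = 13
ES_E = max(EF_C=6, EF_D=13) = 13; EF_E = 13+10 = 23
Expected project duration μ = 23 weeks. Critical path: B → D → E.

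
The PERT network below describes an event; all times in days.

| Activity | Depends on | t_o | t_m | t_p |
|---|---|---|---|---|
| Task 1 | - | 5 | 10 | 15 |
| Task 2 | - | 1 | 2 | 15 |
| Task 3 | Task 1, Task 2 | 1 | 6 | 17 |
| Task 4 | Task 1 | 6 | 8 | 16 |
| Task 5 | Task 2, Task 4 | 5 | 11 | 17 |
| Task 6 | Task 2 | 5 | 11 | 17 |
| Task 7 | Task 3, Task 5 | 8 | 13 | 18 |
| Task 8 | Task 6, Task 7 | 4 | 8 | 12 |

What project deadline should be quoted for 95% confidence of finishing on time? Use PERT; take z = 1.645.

te_Task 1 = (5 + 4·10 + 15)/6 = 60/6 = 10; σ²_Task 1 = ((15−5)/6)² = 2.778
te_Task 2 = (1 + 4·2 + 15)/6 = 24/6 = 4; σ²_Task 2 = ((15−1)/6)² = 5.444
te_Task 3 = (1 + 4·6 + 17)/6 = 42/6 = 7; σ²_Task 3 = ((17−1)/6)² = 7.111
te_Task 4 = (6 + 4·8 + 16)/6 = 54/6 = 9; σ²_Task 4 = ((16−6)/6)² = 2.778
te_Task 5 = (5 + 4·11 + 17)/6 = 66/6 = 11; σ²_Task 5 = ((17−5)/6)² = 4.000
te_Task 6 = (5 + 4·11 + 17)/6 = 66/6 = 11; σ²_Task 6 = ((17−5)/6)² = 4.000
te_Task 7 = (8 + 4·13 + 18)/6 = 78/6 = 13; σ²_Task 7 = ((18−8)/6)² = 2.778
te_Task 8 = (4 + 4·8 + 12)/6 = 48/6 = 8; σ²_Task 8 = ((12−4)/6)² = 1.778

Forward pass:
ES_Task 1 = 0; EF_Task 1 = 10
ES_Task 2 = 0; EF_Task 2 = 4
ES_Task 3 = max(EF_Task 1=10, EF_Task 2=4) = 10; EF_Task 3 = 10+7 = 17
ES_Task 4 = 10; EF_Task 4 = 10+9 = 19
ES_Task 5 = max(EF_Task 2=4, EF_Task 4=19) = 19; EF_Task 5 = 19+11 = 30
ES_Task 6 = 4; EF_Task 6 = 4+11 = 15
ES_Task 7 = max(EF_Task 3=17, EF_Task 5=30) = 30; EF_Task 7 = 30+13 = 43
ES_Task 8 = max(EF_Task 6=15, EF_Task 7=43) = 43; EF_Task 8 = 43+8 = 51
Expected project duration μ = 51 days. Critical path: Task 1 → Task 4 → Task 5 → Task 7 → Task 8.

Variance along critical path = 2.778 + 2.778 + 4.000 + 2.778 + 1.778 = 14.111; σ = 3.756 days.
D = μ + z·σ = 51 + 1.645·3.756 = 57.2 days

57.2 days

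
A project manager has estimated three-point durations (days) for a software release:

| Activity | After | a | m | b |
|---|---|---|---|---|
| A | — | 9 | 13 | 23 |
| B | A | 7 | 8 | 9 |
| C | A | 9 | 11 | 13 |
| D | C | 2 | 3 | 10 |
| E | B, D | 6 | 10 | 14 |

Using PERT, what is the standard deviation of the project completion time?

te_A = (9 + 4·13 + 23)/6 = 84/6 = 14; σ²_A = ((23−9)/6)² = 5.444
te_B = (7 + 4·8 + 9)/6 = 48/6 = 8; σ²_B = ((9−7)/6)² = 0.111
te_C = (9 + 4·11 + 13)/6 = 66/6 = 11; σ²_C = ((13−9)/6)² = 0.444
te_D = (2 + 4·3 + 10)/6 = 24/6 = 4; σ²_D = ((10−2)/6)² = 1.778
te_E = (6 + 4·10 + 14)/6 = 60/6 = 10; σ²_E = ((14−6)/6)² = 1.778

Forward pass:
ES_A = 0; EF_A = 14
ES_B = 14; EF_B = 14+8 = 22
ES_C = 14; EF_C = 14+11 = 25
ES_D = 25; EF_D = 25+4 = 29
ES_E = max(EF_B=22, EF_D=29) = 29; EF_E = 29+10 = 39
Expected project duration μ = 39 days. Critical path: A → C → D → E.

Variance along critical path = 5.444 + 0.444 + 1.778 + 1.778 = 9.444
σ = √9.444 = 3.073 days

3.07 days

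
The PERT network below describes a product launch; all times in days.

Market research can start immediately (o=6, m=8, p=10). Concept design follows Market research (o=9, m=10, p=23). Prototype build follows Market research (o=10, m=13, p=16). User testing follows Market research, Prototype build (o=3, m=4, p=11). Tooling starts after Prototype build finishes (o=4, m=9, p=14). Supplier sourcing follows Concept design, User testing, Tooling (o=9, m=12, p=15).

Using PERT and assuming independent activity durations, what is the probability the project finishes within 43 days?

te_Market research = (6 + 4·8 + 10)/6 = 48/6 = 8; σ²_Market research = ((10−6)/6)² = 0.444
te_Concept design = (9 + 4·10 + 23)/6 = 72/6 = 12; σ²_Concept design = ((23−9)/6)² = 5.444
te_Prototype build = (10 + 4·13 + 16)/6 = 78/6 = 13; σ²_Prototype build = ((16−10)/6)² = 1.000
te_User testing = (3 + 4·4 + 11)/6 = 30/6 = 5; σ²_User testing = ((11−3)/6)² = 1.778
te_Tooling = (4 + 4·9 + 14)/6 = 54/6 = 9; σ²_Tooling = ((14−4)/6)² = 2.778
te_Supplier sourcing = (9 + 4·12 + 15)/6 = 72/6 = 12; σ²_Supplier sourcing = ((15−9)/6)² = 1.000

Forward pass:
ES_Market research = 0; EF_Market research = 8
ES_Concept design = 8; EF_Concept design = 8+12 = 20
ES_Prototype build = 8; EF_Prototype build = 8+13 = 21
ES_User testing = max(EF_Market research=8, EF_Prototype build=21) = 21; EF_User testing = 21+5 = 26
ES_Tooling = 21; EF_Tooling = 21+9 = 30
ES_Supplier sourcing = max(EF_Concept design=20, EF_User testing=26, EF_Tooling=30) = 30; EF_Supplier sourcing = 30+12 = 42
Expected project duration μ = 42 days. Critical path: Market research → Prototype build → Tooling → Supplier sourcing.

Variance along critical path = 0.444 + 1.000 + 2.778 + 1.000 = 5.222; σ = √5.222 = 2.285 days.
Z = (43 − 42) / 2.285 = 0.438
P(T ≤ 43) = Φ(0.438) ≈ 0.669

0.669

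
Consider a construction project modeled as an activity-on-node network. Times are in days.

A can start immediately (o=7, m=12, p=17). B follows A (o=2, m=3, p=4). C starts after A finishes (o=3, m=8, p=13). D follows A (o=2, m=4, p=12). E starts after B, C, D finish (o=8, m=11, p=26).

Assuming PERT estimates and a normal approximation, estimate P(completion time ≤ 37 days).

0.853

te_A = (7 + 4·12 + 17)/6 = 72/6 = 12; σ²_A = ((17−7)/6)² = 2.778
te_B = (2 + 4·3 + 4)/6 = 18/6 = 3; σ²_B = ((4−2)/6)² = 0.111
te_C = (3 + 4·8 + 13)/6 = 48/6 = 8; σ²_C = ((13−3)/6)² = 2.778
te_D = (2 + 4·4 + 12)/6 = 30/6 = 5; σ²_D = ((12−2)/6)² = 2.778
te_E = (8 + 4·11 + 26)/6 = 78/6 = 13; σ²_E = ((26−8)/6)² = 9.000

Forward pass:
ES_A = 0; EF_A = 12
ES_B = 12; EF_B = 12+3 = 15
ES_C = 12; EF_C = 12+8 = 20
ES_D = 12; EF_D = 12+5 = 17
ES_E = max(EF_B=15, EF_C=20, EF_D=17) = 20; EF_E = 20+13 = 33
Expected project duration μ = 33 days. Critical path: A → C → E.

Variance along critical path = 2.778 + 2.778 + 9.000 = 14.556; σ = √14.556 = 3.815 days.
Z = (37 − 33) / 3.815 = 1.048
P(T ≤ 37) = Φ(1.048) ≈ 0.853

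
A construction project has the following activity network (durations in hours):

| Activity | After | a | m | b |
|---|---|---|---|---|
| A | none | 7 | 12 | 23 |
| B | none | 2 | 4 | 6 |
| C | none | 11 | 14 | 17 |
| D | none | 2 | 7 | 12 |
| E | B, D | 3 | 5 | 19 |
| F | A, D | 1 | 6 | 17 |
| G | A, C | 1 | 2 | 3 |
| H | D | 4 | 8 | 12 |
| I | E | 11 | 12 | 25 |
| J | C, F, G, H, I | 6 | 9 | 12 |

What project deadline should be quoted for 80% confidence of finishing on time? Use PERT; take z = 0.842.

te_A = (7 + 4·12 + 23)/6 = 78/6 = 13; σ²_A = ((23−7)/6)² = 7.111
te_B = (2 + 4·4 + 6)/6 = 24/6 = 4; σ²_B = ((6−2)/6)² = 0.444
te_C = (11 + 4·14 + 17)/6 = 84/6 = 14; σ²_C = ((17−11)/6)² = 1.000
te_D = (2 + 4·7 + 12)/6 = 42/6 = 7; σ²_D = ((12−2)/6)² = 2.778
te_E = (3 + 4·5 + 19)/6 = 42/6 = 7; σ²_E = ((19−3)/6)² = 7.111
te_F = (1 + 4·6 + 17)/6 = 42/6 = 7; σ²_F = ((17−1)/6)² = 7.111
te_G = (1 + 4·2 + 3)/6 = 12/6 = 2; σ²_G = ((3−1)/6)² = 0.111
te_H = (4 + 4·8 + 12)/6 = 48/6 = 8; σ²_H = ((12−4)/6)² = 1.778
te_I = (11 + 4·12 + 25)/6 = 84/6 = 14; σ²_I = ((25−11)/6)² = 5.444
te_J = (6 + 4·9 + 12)/6 = 54/6 = 9; σ²_J = ((12−6)/6)² = 1.000

Forward pass:
ES_A = 0; EF_A = 13
ES_B = 0; EF_B = 4
ES_C = 0; EF_C = 14
ES_D = 0; EF_D = 7
ES_E = max(EF_B=4, EF_D=7) = 7; EF_E = 7+7 = 14
ES_F = max(EF_A=13, EF_D=7) = 13; EF_F = 13+7 = 20
ES_G = max(EF_A=13, EF_C=14) = 14; EF_G = 14+2 = 16
ES_H = 7; EF_H = 7+8 = 15
ES_I = 14; EF_I = 14+14 = 28
ES_J = max(EF_C=14, EF_F=20, EF_G=16, EF_H=15, EF_I=28) = 28; EF_J = 28+9 = 37
Expected project duration μ = 37 hours. Critical path: D → E → I → J.

Variance along critical path = 2.778 + 7.111 + 5.444 + 1.000 = 16.333; σ = 4.041 hours.
D = μ + z·σ = 37 + 0.842·4.041 = 40.4 hours

40.4 hours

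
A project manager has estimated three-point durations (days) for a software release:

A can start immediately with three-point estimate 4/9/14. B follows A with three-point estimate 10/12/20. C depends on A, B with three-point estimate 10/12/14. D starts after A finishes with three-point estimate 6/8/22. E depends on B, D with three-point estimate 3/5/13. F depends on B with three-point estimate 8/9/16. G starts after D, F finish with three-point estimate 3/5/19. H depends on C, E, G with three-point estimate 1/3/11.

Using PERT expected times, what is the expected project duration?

43 days

te_A = (4 + 4·9 + 14)/6 = 54/6 = 9
te_B = (10 + 4·12 + 20)/6 = 78/6 = 13
te_C = (10 + 4·12 + 14)/6 = 72/6 = 12
te_D = (6 + 4·8 + 22)/6 = 60/6 = 10
te_E = (3 + 4·5 + 13)/6 = 36/6 = 6
te_F = (8 + 4·9 + 16)/6 = 60/6 = 10
te_G = (3 + 4·5 + 19)/6 = 42/6 = 7
te_H = (1 + 4·3 + 11)/6 = 24/6 = 4

Forward pass:
ES_A = 0; EF_A = 9
ES_B = 9; EF_B = 9+13 = 22
ES_C = max(EF_A=9, EF_B=22) = 22; EF_C = 22+12 = 34
ES_D = 9; EF_D = 9+10 = 19
ES_E = max(EF_B=22, EF_D=19) = 22; EF_E = 22+6 = 28
ES_F = 22; EF_F = 22+10 = 32
ES_G = max(EF_D=19, EF_F=32) = 32; EF_G = 32+7 = 39
ES_H = max(EF_C=34, EF_E=28, EF_G=39) = 39; EF_H = 39+4 = 43
Expected project duration μ = 43 days. Critical path: A → B → F → G → H.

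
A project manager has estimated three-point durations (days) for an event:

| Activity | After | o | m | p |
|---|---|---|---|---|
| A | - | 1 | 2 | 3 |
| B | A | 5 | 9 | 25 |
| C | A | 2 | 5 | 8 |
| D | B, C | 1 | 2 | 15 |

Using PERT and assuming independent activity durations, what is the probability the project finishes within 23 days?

te_A = (1 + 4·2 + 3)/6 = 12/6 = 2; σ²_A = ((3−1)/6)² = 0.111
te_B = (5 + 4·9 + 25)/6 = 66/6 = 11; σ²_B = ((25−5)/6)² = 11.111
te_C = (2 + 4·5 + 8)/6 = 30/6 = 5; σ²_C = ((8−2)/6)² = 1.000
te_D = (1 + 4·2 + 15)/6 = 24/6 = 4; σ²_D = ((15−1)/6)² = 5.444

Forward pass:
ES_A = 0; EF_A = 2
ES_B = 2; EF_B = 2+11 = 13
ES_C = 2; EF_C = 2+5 = 7
ES_D = max(EF_B=13, EF_C=7) = 13; EF_D = 13+4 = 17
Expected project duration μ = 17 days. Critical path: A → B → D.

Variance along critical path = 0.111 + 11.111 + 5.444 = 16.667; σ = √16.667 = 4.082 days.
Z = (23 − 17) / 4.082 = 1.470
P(T ≤ 23) = Φ(1.470) ≈ 0.929

0.929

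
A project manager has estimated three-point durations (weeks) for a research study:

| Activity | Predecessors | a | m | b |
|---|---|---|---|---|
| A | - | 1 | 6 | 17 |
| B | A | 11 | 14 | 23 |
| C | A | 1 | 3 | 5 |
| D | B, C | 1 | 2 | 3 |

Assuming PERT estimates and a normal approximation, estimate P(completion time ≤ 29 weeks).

0.932

te_A = (1 + 4·6 + 17)/6 = 42/6 = 7; σ²_A = ((17−1)/6)² = 7.111
te_B = (11 + 4·14 + 23)/6 = 90/6 = 15; σ²_B = ((23−11)/6)² = 4.000
te_C = (1 + 4·3 + 5)/6 = 18/6 = 3; σ²_C = ((5−1)/6)² = 0.444
te_D = (1 + 4·2 + 3)/6 = 12/6 = 2; σ²_D = ((3−1)/6)² = 0.111

Forward pass:
ES_A = 0; EF_A = 7
ES_B = 7; EF_B = 7+15 = 22
ES_C = 7; EF_C = 7+3 = 10
ES_D = max(EF_B=22, EF_C=10) = 22; EF_D = 22+2 = 24
Expected project duration μ = 24 weeks. Critical path: A → B → D.

Variance along critical path = 7.111 + 4.000 + 0.111 = 11.222; σ = √11.222 = 3.350 weeks.
Z = (29 − 24) / 3.350 = 1.493
P(T ≤ 29) = Φ(1.493) ≈ 0.932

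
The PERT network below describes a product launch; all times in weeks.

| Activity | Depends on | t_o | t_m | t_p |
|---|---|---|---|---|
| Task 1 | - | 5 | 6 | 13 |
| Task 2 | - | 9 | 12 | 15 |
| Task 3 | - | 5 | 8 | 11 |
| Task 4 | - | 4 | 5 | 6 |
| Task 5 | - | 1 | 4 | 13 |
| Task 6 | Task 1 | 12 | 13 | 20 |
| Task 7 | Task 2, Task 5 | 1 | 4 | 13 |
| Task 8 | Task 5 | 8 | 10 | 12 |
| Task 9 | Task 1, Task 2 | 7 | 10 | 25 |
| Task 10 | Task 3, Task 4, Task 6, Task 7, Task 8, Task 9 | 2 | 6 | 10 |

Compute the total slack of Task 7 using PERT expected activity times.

te_Task 1 = (5 + 4·6 + 13)/6 = 42/6 = 7
te_Task 2 = (9 + 4·12 + 15)/6 = 72/6 = 12
te_Task 3 = (5 + 4·8 + 11)/6 = 48/6 = 8
te_Task 4 = (4 + 4·5 + 6)/6 = 30/6 = 5
te_Task 5 = (1 + 4·4 + 13)/6 = 30/6 = 5
te_Task 6 = (12 + 4·13 + 20)/6 = 84/6 = 14
te_Task 7 = (1 + 4·4 + 13)/6 = 30/6 = 5
te_Task 8 = (8 + 4·10 + 12)/6 = 60/6 = 10
te_Task 9 = (7 + 4·10 + 25)/6 = 72/6 = 12
te_Task 10 = (2 + 4·6 + 10)/6 = 36/6 = 6

Forward pass:
ES_Task 1 = 0; EF_Task 1 = 7
ES_Task 2 = 0; EF_Task 2 = 12
ES_Task 3 = 0; EF_Task 3 = 8
ES_Task 4 = 0; EF_Task 4 = 5
ES_Task 5 = 0; EF_Task 5 = 5
ES_Task 6 = 7; EF_Task 6 = 7+14 = 21
ES_Task 7 = max(EF_Task 2=12, EF_Task 5=5) = 12; EF_Task 7 = 12+5 = 17
ES_Task 8 = 5; EF_Task 8 = 5+10 = 15
ES_Task 9 = max(EF_Task 1=7, EF_Task 2=12) = 12; EF_Task 9 = 12+12 = 24
ES_Task 10 = max(EF_Task 3=8, EF_Task 4=5, EF_Task 6=21, EF_Task 7=17, EF_Task 8=15, EF_Task 9=24) = 24; EF_Task 10 = 24+6 = 30
Expected project duration μ = 30 weeks. Critical path: Task 2 → Task 9 → Task 10.

Backward pass:
LF_Task 10 = 30; LS_Task 10 = 30−6 = 24
LF_Task 9 = LS_Task 10 = 24; LS_Task 9 = 24−12 = 12
LF_Task 8 = LS_Task 10 = 24; LS_Task 8 = 24−10 = 14
LF_Task 7 = LS_Task 10 = 24; LS_Task 7 = 24−5 = 19
LF_Task 6 = LS_Task 10 = 24; LS_Task 6 = 24−14 = 10
LF_Task 5 = min(LS_Task 7=19, LS_Task 8=14) = 14; LS_Task 5 = 14−5 = 9
LF_Task 4 = LS_Task 10 = 24; LS_Task 4 = 24−5 = 19
LF_Task 3 = LS_Task 10 = 24; LS_Task 3 = 24−8 = 16
LF_Task 2 = min(LS_Task 7=19, LS_Task 9=12) = 12; LS_Task 2 = 12−12 = 0
LF_Task 1 = min(LS_Task 6=10, LS_Task 9=12) = 10; LS_Task 1 = 10−7 = 3
Slack_Task 7 = LS_Task 7 − ES_Task 7 = 19 − 12 = 7

7 weeks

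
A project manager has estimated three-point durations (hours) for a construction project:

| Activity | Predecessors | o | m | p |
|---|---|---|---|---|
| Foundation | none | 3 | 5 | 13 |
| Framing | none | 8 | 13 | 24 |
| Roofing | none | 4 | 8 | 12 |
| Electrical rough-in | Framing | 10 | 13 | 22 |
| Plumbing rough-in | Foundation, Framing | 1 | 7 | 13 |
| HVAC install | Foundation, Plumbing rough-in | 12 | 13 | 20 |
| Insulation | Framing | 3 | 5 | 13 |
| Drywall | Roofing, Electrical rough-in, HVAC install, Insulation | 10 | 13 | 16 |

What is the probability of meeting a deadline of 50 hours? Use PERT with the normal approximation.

te_Foundation = (3 + 4·5 + 13)/6 = 36/6 = 6; σ²_Foundation = ((13−3)/6)² = 2.778
te_Framing = (8 + 4·13 + 24)/6 = 84/6 = 14; σ²_Framing = ((24−8)/6)² = 7.111
te_Roofing = (4 + 4·8 + 12)/6 = 48/6 = 8; σ²_Roofing = ((12−4)/6)² = 1.778
te_Electrical rough-in = (10 + 4·13 + 22)/6 = 84/6 = 14; σ²_Electrical rough-in = ((22−10)/6)² = 4.000
te_Plumbing rough-in = (1 + 4·7 + 13)/6 = 42/6 = 7; σ²_Plumbing rough-in = ((13−1)/6)² = 4.000
te_HVAC install = (12 + 4·13 + 20)/6 = 84/6 = 14; σ²_HVAC install = ((20−12)/6)² = 1.778
te_Insulation = (3 + 4·5 + 13)/6 = 36/6 = 6; σ²_Insulation = ((13−3)/6)² = 2.778
te_Drywall = (10 + 4·13 + 16)/6 = 78/6 = 13; σ²_Drywall = ((16−10)/6)² = 1.000

Forward pass:
ES_Foundation = 0; EF_Foundation = 6
ES_Framing = 0; EF_Framing = 14
ES_Roofing = 0; EF_Roofing = 8
ES_Electrical rough-in = 14; EF_Electrical rough-in = 14+14 = 28
ES_Plumbing rough-in = max(EF_Foundation=6, EF_Framing=14) = 14; EF_Plumbing rough-in = 14+7 = 21
ES_HVAC install = max(EF_Foundation=6, EF_Plumbing rough-in=21) = 21; EF_HVAC install = 21+14 = 35
ES_Insulation = 14; EF_Insulation = 14+6 = 20
ES_Drywall = max(EF_Roofing=8, EF_Electrical rough-in=28, EF_HVAC install=35, EF_Insulation=20) = 35; EF_Drywall = 35+13 = 48
Expected project duration μ = 48 hours. Critical path: Framing → Plumbing rough-in → HVAC install → Drywall.

Variance along critical path = 7.111 + 4.000 + 1.778 + 1.000 = 13.889; σ = √13.889 = 3.727 hours.
Z = (50 − 48) / 3.727 = 0.537
P(T ≤ 50) = Φ(0.537) ≈ 0.704

0.704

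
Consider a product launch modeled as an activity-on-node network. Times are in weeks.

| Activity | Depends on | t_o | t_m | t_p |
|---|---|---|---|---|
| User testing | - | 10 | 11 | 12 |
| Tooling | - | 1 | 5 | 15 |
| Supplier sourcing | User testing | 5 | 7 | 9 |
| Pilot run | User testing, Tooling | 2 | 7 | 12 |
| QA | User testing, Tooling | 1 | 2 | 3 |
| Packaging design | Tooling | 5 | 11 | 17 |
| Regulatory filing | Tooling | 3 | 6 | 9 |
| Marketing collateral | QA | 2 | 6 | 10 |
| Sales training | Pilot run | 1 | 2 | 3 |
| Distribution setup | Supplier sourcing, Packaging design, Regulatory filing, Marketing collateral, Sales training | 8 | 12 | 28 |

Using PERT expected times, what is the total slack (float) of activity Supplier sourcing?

te_User testing = (10 + 4·11 + 12)/6 = 66/6 = 11
te_Tooling = (1 + 4·5 + 15)/6 = 36/6 = 6
te_Supplier sourcing = (5 + 4·7 + 9)/6 = 42/6 = 7
te_Pilot run = (2 + 4·7 + 12)/6 = 42/6 = 7
te_QA = (1 + 4·2 + 3)/6 = 12/6 = 2
te_Packaging design = (5 + 4·11 + 17)/6 = 66/6 = 11
te_Regulatory filing = (3 + 4·6 + 9)/6 = 36/6 = 6
te_Marketing collateral = (2 + 4·6 + 10)/6 = 36/6 = 6
te_Sales training = (1 + 4·2 + 3)/6 = 12/6 = 2
te_Distribution setup = (8 + 4·12 + 28)/6 = 84/6 = 14

Forward pass:
ES_User testing = 0; EF_User testing = 11
ES_Tooling = 0; EF_Tooling = 6
ES_Supplier sourcing = 11; EF_Supplier sourcing = 11+7 = 18
ES_Pilot run = max(EF_User testing=11, EF_Tooling=6) = 11; EF_Pilot run = 11+7 = 18
ES_QA = max(EF_User testing=11, EF_Tooling=6) = 11; EF_QA = 11+2 = 13
ES_Packaging design = 6; EF_Packaging design = 6+11 = 17
ES_Regulatory filing = 6; EF_Regulatory filing = 6+6 = 12
ES_Marketing collateral = 13; EF_Marketing collateral = 13+6 = 19
ES_Sales training = 18; EF_Sales training = 18+2 = 20
ES_Distribution setup = max(EF_Supplier sourcing=18, EF_Packaging design=17, EF_Regulatory filing=12, EF_Marketing collateral=19, EF_Sales training=20) = 20; EF_Distribution setup = 20+14 = 34
Expected project duration μ = 34 weeks. Critical path: User testing → Pilot run → Sales training → Distribution setup.

Backward pass:
LF_Distribution setup = 34; LS_Distribution setup = 34−14 = 20
LF_Sales training = LS_Distribution setup = 20; LS_Sales training = 20−2 = 18
LF_Marketing collateral = LS_Distribution setup = 20; LS_Marketing collateral = 20−6 = 14
LF_Regulatory filing = LS_Distribution setup = 20; LS_Regulatory filing = 20−6 = 14
LF_Packaging design = LS_Distribution setup = 20; LS_Packaging design = 20−11 = 9
LF_QA = LS_Marketing collateral = 14; LS_QA = 14−2 = 12
LF_Pilot run = LS_Sales training = 18; LS_Pilot run = 18−7 = 11
LF_Supplier sourcing = LS_Distribution setup = 20; LS_Supplier sourcing = 20−7 = 13
LF_Tooling = min(LS_Pilot run=11, LS_QA=12, LS_Packaging design=9, LS_Regulatory filing=14) = 9; LS_Tooling = 9−6 = 3
LF_User testing = min(LS_Supplier sourcing=13, LS_Pilot run=11, LS_QA=12) = 11; LS_User testing = 11−11 = 0
Slack_Supplier sourcing = LS_Supplier sourcing − ES_Supplier sourcing = 13 − 11 = 2

2 weeks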